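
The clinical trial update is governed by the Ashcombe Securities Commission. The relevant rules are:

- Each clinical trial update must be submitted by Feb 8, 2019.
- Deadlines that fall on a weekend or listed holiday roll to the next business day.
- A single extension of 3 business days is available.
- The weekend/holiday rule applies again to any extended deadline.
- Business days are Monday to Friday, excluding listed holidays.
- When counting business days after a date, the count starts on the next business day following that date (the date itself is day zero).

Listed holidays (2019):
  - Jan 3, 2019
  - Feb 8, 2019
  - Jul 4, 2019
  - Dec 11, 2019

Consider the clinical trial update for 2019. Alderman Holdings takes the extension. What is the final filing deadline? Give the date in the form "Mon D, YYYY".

Feb 14, 2019

The stated deadline is Feb 8, 2019.
Feb 8, 2019 is a listed holiday; the next business day is Feb 11, 2019 (Monday).
Applying the 3-business-day extension: 3 business days after Feb 11, 2019 is Feb 14, 2019.
Feb 14, 2019 is a Thursday and not a listed holiday, so it stands.
Final deadline: Feb 14, 2019.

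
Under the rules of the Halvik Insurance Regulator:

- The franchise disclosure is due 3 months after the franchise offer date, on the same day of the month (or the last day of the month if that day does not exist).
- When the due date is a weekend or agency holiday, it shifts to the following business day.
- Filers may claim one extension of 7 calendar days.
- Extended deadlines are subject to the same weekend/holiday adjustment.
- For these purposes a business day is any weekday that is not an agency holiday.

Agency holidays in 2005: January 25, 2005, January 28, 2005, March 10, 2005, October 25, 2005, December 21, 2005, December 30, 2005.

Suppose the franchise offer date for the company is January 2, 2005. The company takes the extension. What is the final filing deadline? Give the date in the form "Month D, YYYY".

3 months after January 2, 2005, on the same day of the month, is April 2, 2005.
April 2, 2005 is a Saturday; the next business day is April 4, 2005 (Monday).
Applying the 7-calendar-day extension: April 4, 2005 + 7 days = April 11, 2005.
Since April 11, 2005 is a Monday and not a holiday, the date is unchanged.
Deadline: April 11, 2005.

April 11, 2005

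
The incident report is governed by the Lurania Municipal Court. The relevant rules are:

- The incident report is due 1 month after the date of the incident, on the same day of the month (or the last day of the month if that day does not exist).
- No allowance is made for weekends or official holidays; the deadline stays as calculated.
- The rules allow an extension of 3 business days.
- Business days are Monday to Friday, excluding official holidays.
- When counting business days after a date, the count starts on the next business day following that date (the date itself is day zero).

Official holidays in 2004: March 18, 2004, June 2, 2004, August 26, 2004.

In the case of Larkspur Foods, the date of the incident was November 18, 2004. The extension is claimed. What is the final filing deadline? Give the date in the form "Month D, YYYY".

December 22, 2004

1 month after November 18, 2004, on the same day of the month, is December 18, 2004.
No adjustment is made for weekends or holidays, so December 18, 2004 stands.
The 3-business-day extension runs from December 18, 2004 to December 22, 2004.
No adjustment is made for weekends or holidays, so December 22, 2004 stands.
The final due date is December 22, 2004.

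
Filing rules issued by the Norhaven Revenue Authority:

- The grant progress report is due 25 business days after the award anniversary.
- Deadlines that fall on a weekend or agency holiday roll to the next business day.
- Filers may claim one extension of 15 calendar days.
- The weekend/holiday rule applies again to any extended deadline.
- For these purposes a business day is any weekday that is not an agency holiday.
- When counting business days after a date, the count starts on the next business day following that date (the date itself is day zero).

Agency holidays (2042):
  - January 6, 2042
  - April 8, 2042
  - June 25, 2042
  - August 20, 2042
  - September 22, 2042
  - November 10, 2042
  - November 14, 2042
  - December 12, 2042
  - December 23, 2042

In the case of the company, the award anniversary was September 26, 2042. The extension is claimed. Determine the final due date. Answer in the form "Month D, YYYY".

Starting the day after September 26, 2042 and counting 25 business days lands on October 31, 2042.
October 31, 2042 falls on a Friday, which is a business day, so no adjustment is needed.
Add the 15 calendar-day extension to October 31, 2042: November 15, 2042.
November 15, 2042 is a Saturday; the next business day is November 17, 2042 (Monday).
So the filing is due November 17, 2042.

November 17, 2042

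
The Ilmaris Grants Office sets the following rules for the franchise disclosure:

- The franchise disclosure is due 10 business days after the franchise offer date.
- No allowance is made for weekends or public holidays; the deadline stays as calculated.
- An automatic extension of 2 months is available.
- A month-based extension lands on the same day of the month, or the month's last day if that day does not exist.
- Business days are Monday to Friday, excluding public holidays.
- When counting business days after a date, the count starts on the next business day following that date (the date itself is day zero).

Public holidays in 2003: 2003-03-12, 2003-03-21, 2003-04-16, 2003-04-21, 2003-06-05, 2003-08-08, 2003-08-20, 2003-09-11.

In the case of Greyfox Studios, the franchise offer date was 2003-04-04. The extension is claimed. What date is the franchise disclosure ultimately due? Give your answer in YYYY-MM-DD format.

Counting 10 business days after 2003-04-04 (skipping weekends and listed holidays) reaches 2003-04-22.
2003-04-22 is a Tuesday; no weekend or holiday adjustment applies.
The 2 months extension carries 2003-04-22 to 2003-06-22.
2003-06-22 is a Sunday; no weekend or holiday adjustment applies.
So the filing is due 2003-06-22.

2003-06-22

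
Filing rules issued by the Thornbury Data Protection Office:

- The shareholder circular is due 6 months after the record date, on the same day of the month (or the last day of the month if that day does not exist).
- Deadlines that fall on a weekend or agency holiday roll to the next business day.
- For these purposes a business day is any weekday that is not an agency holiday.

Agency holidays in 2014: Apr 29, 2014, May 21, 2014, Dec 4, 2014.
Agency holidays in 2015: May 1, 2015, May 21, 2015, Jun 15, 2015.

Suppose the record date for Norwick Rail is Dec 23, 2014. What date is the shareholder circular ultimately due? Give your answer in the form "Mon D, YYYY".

Jun 23, 2015

6 months from Dec 23, 2014 is Jun 23, 2015.
Jun 23, 2015 falls on a Tuesday, which is a business day, so no adjustment is needed.
The final due date is Jun 23, 2015.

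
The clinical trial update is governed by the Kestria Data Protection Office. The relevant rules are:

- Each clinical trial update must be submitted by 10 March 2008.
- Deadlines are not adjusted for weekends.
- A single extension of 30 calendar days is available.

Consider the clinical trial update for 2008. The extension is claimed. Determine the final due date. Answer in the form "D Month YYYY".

9 April 2008

The statutory due date is 10 March 2008.
10 March 2008 falls on a Monday. The rules make no weekend/holiday allowance, so it remains 10 March 2008.
With the 30-day extension, 10 March 2008 becomes 9 April 2008.
9 April 2008 is a Wednesday; no weekend or holiday adjustment applies.
The final due date is 9 April 2008.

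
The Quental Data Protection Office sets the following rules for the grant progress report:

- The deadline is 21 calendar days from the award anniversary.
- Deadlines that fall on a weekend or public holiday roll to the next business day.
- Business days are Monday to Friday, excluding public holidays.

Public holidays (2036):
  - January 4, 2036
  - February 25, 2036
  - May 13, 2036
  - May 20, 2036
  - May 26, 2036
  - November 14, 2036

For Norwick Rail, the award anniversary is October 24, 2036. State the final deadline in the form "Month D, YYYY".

21 calendar days after October 24, 2036 is November 14, 2036.
November 14, 2036 is a listed holiday; the next business day is November 17, 2036 (Monday).
Final deadline: November 17, 2036.

November 17, 2036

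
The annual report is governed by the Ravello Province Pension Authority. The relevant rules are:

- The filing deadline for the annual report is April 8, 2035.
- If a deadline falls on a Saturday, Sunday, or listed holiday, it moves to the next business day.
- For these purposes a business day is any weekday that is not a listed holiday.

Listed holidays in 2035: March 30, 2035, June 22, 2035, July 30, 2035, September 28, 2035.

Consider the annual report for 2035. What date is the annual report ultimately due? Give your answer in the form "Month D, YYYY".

The stated deadline is April 8, 2035.
Because April 8, 2035 is a Sunday, the deadline becomes April 9, 2035 (Monday).
Deadline: April 9, 2035.

April 9, 2035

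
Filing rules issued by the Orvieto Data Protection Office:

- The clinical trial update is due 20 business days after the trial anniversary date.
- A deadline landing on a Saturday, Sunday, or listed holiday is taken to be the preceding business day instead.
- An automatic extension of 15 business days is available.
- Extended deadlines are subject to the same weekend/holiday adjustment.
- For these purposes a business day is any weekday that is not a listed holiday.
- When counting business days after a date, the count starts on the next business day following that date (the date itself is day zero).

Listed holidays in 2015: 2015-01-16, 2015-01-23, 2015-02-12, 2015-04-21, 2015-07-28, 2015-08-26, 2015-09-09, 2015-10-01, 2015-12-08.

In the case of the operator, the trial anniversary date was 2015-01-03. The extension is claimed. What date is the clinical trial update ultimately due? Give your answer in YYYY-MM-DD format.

Counting 20 business days after 2015-01-03 (skipping weekends and listed holidays) reaches 2015-02-03.
2015-02-03 falls on a Tuesday, which is a business day, so no adjustment is needed.
Counting 15 further business days from 2015-02-03 reaches 2015-02-25.
2015-02-25 falls on a Wednesday, which is a business day, so no adjustment is needed.
Final deadline: 2015-02-25.

2015-02-25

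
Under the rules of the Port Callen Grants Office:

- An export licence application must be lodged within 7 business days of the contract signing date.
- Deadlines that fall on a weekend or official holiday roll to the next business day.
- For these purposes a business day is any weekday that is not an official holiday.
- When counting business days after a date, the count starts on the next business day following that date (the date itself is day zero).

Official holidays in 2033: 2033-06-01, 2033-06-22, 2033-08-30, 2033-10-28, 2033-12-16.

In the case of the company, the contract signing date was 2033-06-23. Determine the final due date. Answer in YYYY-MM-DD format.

2033-07-04

Counting 7 business days after 2033-06-23 (skipping weekends and listed holidays) reaches 2033-07-04.
2033-07-04 is a Monday and not a listed holiday, so it stands.
Deadline: 2033-07-04.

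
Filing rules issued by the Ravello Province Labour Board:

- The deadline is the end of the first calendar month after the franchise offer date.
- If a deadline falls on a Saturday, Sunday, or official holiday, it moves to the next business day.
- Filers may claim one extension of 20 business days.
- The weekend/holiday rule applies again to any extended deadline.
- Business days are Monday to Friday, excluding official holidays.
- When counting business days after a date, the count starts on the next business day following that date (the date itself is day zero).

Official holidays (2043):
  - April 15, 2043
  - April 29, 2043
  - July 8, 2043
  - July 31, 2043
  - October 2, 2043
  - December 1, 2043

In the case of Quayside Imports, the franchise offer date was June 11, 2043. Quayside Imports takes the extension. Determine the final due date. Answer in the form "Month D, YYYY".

August 31, 2043

1 month after June 11, 2043 falls in July 2043; the last day of that month is July 31, 2043.
July 31, 2043 is a listed holiday; the next business day is August 3, 2043 (Monday).
Counting 20 further business days from August 3, 2043 reaches August 31, 2043.
August 31, 2043 is a Monday and not a listed holiday, so it stands.
Final deadline: August 31, 2043.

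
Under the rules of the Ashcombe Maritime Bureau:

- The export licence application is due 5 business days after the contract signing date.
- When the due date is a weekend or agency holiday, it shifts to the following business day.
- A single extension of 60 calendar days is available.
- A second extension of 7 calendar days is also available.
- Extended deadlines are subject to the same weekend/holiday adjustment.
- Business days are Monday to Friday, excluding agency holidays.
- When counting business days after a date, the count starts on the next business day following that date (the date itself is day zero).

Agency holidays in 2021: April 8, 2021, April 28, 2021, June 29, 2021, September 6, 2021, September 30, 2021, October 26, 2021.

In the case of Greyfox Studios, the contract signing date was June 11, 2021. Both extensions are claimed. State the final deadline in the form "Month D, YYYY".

Counting 5 business days after June 11, 2021 (skipping weekends and listed holidays) reaches June 18, 2021.
Since June 18, 2021 is a Friday and not a holiday, the date is unchanged.
The 60-calendar-day extension moves the deadline from June 18, 2021 to August 17, 2021.
August 17, 2021 (Tuesday) is already a business day.
With the 7-day extension, August 17, 2021 becomes August 24, 2021.
Since August 24, 2021 is a Tuesday and not a holiday, the date is unchanged.
Deadline: August 24, 2021.

August 24, 2021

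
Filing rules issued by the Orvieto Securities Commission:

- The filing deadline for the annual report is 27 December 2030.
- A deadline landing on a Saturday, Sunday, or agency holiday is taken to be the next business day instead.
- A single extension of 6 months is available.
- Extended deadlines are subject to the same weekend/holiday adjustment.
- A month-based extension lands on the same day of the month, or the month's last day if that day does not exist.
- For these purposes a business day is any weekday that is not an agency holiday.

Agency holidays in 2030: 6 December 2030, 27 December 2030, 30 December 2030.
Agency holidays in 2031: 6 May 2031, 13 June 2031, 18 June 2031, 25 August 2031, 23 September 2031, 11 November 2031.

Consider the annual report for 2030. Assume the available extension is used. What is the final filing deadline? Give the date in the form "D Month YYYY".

30 June 2031

Start from the fixed due date, 27 December 2030.
27 December 2030 is a listed holiday, so it moves to the next business day, 31 December 2030 (Tuesday).
Add 6 months to 31 December 2030: 30 June 2031 (day 31 does not exist in June, so the month's last day is used).
30 June 2031 (Monday) is already a business day.
Deadline: 30 June 2031.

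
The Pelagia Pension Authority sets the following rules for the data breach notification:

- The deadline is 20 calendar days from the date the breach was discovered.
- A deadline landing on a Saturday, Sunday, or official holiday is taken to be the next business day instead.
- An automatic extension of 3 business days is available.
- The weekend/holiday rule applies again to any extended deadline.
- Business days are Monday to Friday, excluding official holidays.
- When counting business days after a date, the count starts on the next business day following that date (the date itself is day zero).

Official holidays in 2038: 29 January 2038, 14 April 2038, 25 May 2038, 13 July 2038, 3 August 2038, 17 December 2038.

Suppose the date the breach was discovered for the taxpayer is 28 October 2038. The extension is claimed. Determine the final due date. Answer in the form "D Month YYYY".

Adding 20 calendar days to 28 October 2038 gives 17 November 2038.
17 November 2038 is a Wednesday and not a listed holiday, so it stands.
Applying the 3-business-day extension: 3 business days after 17 November 2038 is 22 November 2038.
Since 22 November 2038 is a Monday and not a holiday, the date is unchanged.
The final due date is 22 November 2038.

22 November 2038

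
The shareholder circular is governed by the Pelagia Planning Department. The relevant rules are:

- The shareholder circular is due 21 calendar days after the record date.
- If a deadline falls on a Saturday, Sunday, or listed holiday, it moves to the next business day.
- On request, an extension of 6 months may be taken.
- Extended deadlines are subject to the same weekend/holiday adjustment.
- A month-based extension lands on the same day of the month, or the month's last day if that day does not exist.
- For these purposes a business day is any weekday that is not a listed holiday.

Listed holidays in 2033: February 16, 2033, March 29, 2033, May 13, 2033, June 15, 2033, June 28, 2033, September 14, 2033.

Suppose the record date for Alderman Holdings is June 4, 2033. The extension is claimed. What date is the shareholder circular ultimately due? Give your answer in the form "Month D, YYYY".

December 27, 2033

21 calendar days after June 4, 2033 is June 25, 2033.
June 25, 2033 is a Saturday; the next business day is June 27, 2033 (Monday).
The 6 months extension carries June 27, 2033 to December 27, 2033.
December 27, 2033 (Tuesday) is already a business day.
So the filing is due December 27, 2033.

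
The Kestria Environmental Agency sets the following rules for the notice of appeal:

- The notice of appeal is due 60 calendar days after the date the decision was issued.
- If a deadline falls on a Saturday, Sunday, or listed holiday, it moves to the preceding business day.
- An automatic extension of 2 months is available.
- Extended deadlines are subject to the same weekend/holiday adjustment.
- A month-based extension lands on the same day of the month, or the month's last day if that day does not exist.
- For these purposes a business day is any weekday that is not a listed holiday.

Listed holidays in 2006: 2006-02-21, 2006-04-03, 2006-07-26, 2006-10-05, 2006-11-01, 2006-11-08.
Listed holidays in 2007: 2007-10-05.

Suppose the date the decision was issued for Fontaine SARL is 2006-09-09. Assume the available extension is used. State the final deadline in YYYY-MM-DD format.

Trigger date 2006-09-09 + 60 calendar days = 2006-11-08.
Because 2006-11-08 is a listed holiday, the deadline becomes 2006-11-07 (Tuesday).
Add 2 months to 2006-11-07: 2007-01-07.
2007-01-07 is a Sunday; the preceding business day is 2007-01-05 (Friday).
So the filing is due 2007-01-05.

2007-01-05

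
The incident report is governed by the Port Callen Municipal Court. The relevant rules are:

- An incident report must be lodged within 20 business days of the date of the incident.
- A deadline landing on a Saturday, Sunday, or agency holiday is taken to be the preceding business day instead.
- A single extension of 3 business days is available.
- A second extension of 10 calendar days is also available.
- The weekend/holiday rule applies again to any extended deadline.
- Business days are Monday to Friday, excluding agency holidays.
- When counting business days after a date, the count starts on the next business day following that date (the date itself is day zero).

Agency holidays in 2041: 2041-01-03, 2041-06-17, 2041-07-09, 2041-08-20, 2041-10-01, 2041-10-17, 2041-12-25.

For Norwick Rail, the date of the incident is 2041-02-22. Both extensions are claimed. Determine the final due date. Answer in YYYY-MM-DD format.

Starting the day after 2041-02-22 and counting 20 business days lands on 2041-03-22.
2041-03-22 falls on a Friday, which is a business day, so no adjustment is needed.
Counting 3 further business days from 2041-03-22 reaches 2041-03-27.
2041-03-27 falls on a Wednesday, which is a business day, so no adjustment is needed.
Applying the 10-calendar-day extension: 2041-03-27 + 10 days = 2041-04-06.
Because 2041-04-06 is a Saturday, the deadline becomes 2041-04-05 (Friday).
Final deadline: 2041-04-05.

2041-04-05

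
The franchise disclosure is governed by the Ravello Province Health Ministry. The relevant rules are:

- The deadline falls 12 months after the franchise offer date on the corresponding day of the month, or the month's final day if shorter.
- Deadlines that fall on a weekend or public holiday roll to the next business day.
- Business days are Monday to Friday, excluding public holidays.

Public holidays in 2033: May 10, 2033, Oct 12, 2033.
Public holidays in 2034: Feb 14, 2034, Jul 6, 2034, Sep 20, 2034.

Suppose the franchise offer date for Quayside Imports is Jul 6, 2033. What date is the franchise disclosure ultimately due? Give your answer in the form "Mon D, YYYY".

Moving 12 months forward from Jul 6, 2033 on the corresponding day gives Jul 6, 2034.
Jul 6, 2034 falls on a listed holiday. Rolling to the next business day gives Jul 7, 2034, a Friday.
The final due date is Jul 7, 2034.

Jul 7, 2034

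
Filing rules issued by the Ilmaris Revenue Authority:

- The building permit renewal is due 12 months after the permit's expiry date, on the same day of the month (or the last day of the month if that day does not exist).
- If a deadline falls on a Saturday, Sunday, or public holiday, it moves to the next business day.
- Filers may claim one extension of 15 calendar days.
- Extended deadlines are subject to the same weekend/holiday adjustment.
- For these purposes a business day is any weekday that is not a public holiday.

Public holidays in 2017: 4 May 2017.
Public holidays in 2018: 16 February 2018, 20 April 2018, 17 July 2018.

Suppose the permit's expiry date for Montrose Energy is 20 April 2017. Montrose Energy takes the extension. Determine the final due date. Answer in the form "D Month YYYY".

Moving 12 months forward from 20 April 2017 on the corresponding day gives 20 April 2018.
20 April 2018 is a listed holiday; the next business day is 23 April 2018 (Monday).
The 15-calendar-day extension moves the deadline from 23 April 2018 to 8 May 2018.
8 May 2018 is a Tuesday and not a listed holiday, so it stands.
So the filing is due 8 May 2018.

8 May 2018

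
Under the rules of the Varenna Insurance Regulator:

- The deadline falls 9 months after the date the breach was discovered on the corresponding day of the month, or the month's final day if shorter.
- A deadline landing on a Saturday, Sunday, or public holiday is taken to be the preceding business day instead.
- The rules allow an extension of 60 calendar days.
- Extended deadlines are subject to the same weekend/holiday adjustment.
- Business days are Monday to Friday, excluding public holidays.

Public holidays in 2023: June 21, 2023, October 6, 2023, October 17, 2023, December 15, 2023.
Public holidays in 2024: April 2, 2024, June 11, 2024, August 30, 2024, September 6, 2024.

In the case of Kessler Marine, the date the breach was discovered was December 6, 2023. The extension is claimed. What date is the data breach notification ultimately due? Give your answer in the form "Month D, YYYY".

Moving 9 months forward from December 6, 2023 on the corresponding day gives September 6, 2024.
September 6, 2024 is a listed holiday; the preceding business day is September 5, 2024 (Thursday).
The 60-calendar-day extension moves the deadline from September 5, 2024 to November 4, 2024.
November 4, 2024 (Monday) is already a business day.
Deadline: November 4, 2024.

November 4, 2024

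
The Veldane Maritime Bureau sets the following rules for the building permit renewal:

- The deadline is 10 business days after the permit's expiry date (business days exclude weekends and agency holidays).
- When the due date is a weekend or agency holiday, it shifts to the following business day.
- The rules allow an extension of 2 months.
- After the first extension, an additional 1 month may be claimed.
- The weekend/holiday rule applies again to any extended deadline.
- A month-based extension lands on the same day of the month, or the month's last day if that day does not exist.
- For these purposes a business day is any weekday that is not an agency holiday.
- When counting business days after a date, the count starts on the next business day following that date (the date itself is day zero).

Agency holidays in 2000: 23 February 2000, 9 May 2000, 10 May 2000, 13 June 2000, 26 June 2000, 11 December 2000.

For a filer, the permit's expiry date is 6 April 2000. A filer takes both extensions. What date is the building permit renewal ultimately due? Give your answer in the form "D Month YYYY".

10 business days after 6 April 2000, excluding weekends and holidays, is 20 April 2000.
Since 20 April 2000 is a Thursday and not a holiday, the date is unchanged.
Add 2 months to 20 April 2000: 20 June 2000.
20 June 2000 (Tuesday) is already a business day.
Add 1 month to 20 June 2000: 20 July 2000.
20 July 2000 (Thursday) is already a business day.
So the filing is due 20 July 2000.

20 July 2000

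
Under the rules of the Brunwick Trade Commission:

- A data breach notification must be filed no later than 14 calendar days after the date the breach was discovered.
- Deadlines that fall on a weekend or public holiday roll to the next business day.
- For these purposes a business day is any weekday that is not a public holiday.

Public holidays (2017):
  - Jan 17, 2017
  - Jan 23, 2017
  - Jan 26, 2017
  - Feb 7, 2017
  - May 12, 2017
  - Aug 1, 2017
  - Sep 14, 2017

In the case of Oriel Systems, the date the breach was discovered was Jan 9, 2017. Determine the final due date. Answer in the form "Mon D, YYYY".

Jan 24, 2017

Adding 14 calendar days to Jan 9, 2017 gives Jan 23, 2017.
Jan 23, 2017 is a listed holiday, so it moves to the next business day, Jan 24, 2017 (Tuesday).
So the filing is due Jan 24, 2017.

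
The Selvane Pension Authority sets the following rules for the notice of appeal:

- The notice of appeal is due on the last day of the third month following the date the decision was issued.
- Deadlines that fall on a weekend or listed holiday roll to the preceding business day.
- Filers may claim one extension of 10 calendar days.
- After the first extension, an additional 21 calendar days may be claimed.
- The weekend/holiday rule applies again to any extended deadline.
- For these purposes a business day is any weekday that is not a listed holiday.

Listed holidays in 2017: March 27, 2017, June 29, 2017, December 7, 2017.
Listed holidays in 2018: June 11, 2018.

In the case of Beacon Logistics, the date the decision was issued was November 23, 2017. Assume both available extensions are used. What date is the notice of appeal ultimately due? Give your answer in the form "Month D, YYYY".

March 30, 2018

3 months after November 23, 2017 is February 2018; that month ends on February 28, 2018.
Since February 28, 2018 is a Wednesday and not a holiday, the date is unchanged.
The 10-calendar-day extension moves the deadline from February 28, 2018 to March 10, 2018.
March 10, 2018 is a Saturday; the preceding business day is March 9, 2018 (Friday).
Applying the 21-calendar-day extension: March 9, 2018 + 21 days = March 30, 2018.
March 30, 2018 is a Friday and not a listed holiday, so it stands.
The final due date is March 30, 2018.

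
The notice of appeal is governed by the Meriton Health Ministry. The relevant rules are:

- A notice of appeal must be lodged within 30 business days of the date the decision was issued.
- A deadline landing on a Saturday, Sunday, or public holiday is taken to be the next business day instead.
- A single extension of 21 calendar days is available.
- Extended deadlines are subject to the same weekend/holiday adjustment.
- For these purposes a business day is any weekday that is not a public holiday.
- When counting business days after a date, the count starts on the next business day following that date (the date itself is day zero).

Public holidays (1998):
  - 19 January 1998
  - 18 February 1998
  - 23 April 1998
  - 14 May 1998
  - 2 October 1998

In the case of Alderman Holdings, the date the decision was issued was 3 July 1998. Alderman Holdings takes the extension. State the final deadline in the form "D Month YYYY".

30 business days after 3 July 1998, excluding weekends and holidays, is 14 August 1998.
14 August 1998 is a Friday and not a listed holiday, so it stands.
With the 21-day extension, 14 August 1998 becomes 4 September 1998.
Since 4 September 1998 is a Friday and not a holiday, the date is unchanged.
The final due date is 4 September 1998.

4 September 1998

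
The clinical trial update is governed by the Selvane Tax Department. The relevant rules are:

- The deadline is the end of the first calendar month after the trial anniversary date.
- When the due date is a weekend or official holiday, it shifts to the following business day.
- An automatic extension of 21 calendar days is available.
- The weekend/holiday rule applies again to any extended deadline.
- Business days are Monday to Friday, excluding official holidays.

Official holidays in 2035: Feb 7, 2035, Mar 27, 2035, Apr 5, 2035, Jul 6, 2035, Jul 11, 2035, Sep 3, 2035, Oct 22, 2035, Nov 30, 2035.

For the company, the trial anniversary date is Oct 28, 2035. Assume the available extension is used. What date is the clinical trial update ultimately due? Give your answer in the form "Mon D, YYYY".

The first month after Oct 28, 2035 is November 2035, whose last day is Nov 30, 2035.
Nov 30, 2035 falls on a listed holiday. Rolling to the next business day gives Dec 3, 2035, a Monday.
Add the 21 calendar-day extension to Dec 3, 2035: Dec 24, 2035.
Dec 24, 2035 falls on a Monday, which is a business day, so no adjustment is needed.
So the filing is due Dec 24, 2035.

Dec 24, 2035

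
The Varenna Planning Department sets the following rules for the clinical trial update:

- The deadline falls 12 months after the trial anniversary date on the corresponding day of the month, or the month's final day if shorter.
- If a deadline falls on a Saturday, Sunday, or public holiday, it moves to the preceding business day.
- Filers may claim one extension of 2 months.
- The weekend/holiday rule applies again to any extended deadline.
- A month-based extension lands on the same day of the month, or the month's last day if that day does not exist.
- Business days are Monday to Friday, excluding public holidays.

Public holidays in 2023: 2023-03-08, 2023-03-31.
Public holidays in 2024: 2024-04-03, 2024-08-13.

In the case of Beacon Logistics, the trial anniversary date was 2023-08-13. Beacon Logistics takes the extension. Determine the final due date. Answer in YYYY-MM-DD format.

2024-10-11

12 months from 2023-08-13 is 2024-08-13.
Because 2024-08-13 is a listed holiday, the deadline becomes 2024-08-12 (Monday).
Add 2 months to 2024-08-12: 2024-10-12.
2024-10-12 falls on a Saturday. Rolling to the preceding business day gives 2024-10-11, a Friday.
Deadline: 2024-10-11.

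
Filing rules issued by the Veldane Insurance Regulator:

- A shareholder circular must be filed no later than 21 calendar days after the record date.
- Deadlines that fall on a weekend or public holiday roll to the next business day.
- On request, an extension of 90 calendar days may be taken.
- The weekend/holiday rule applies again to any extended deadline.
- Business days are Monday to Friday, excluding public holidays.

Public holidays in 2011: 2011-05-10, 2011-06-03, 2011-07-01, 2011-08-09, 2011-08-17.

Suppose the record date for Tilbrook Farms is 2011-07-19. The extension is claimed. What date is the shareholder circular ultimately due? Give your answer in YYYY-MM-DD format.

2011-11-08

Trigger date 2011-07-19 + 21 calendar days = 2011-08-09.
Because 2011-08-09 is a listed holiday, the deadline becomes 2011-08-10 (Wednesday).
Add the 90 calendar-day extension to 2011-08-10: 2011-11-08.
2011-11-08 is a Tuesday and not a listed holiday, so it stands.
So the filing is due 2011-11-08.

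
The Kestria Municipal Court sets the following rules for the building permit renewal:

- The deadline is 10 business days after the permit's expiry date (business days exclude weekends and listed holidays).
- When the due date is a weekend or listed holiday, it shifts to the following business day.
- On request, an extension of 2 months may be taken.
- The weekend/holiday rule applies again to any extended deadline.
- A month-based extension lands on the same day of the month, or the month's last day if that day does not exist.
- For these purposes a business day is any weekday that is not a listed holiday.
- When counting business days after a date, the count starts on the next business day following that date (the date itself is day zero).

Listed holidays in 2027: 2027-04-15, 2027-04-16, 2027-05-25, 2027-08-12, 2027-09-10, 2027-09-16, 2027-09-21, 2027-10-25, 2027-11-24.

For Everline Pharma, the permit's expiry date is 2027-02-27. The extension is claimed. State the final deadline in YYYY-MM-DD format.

Counting 10 business days after 2027-02-27 (skipping weekends and listed holidays) reaches 2027-03-12.
2027-03-12 (Friday) is already a business day.
Add 2 months to 2027-03-12: 2027-05-12.
2027-05-12 (Wednesday) is already a business day.
Final deadline: 2027-05-12.

2027-05-12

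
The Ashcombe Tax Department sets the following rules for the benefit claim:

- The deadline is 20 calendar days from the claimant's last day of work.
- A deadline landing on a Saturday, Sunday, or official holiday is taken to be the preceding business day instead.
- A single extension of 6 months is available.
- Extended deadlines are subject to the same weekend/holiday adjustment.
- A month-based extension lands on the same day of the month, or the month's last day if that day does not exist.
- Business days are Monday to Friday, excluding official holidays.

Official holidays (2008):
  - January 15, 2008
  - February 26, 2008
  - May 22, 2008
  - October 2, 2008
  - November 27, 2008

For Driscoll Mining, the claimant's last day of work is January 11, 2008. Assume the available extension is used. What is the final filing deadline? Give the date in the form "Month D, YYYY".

July 31, 2008

From January 11, 2008, 20 calendar days later is January 31, 2008.
January 31, 2008 falls on a Thursday, which is a business day, so no adjustment is needed.
The 6 months extension carries January 31, 2008 to July 31, 2008.
July 31, 2008 is a Thursday and not a listed holiday, so it stands.
Deadline: July 31, 2008.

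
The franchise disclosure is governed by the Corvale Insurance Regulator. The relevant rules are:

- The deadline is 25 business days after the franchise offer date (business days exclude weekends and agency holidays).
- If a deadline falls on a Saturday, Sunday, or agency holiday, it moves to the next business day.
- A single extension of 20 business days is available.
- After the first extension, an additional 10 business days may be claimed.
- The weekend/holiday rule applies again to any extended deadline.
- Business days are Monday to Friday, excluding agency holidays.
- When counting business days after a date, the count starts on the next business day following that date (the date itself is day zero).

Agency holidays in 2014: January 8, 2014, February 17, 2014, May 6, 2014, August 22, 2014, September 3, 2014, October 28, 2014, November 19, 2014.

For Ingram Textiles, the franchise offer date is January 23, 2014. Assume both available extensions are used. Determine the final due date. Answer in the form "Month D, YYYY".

April 11, 2014

Starting the day after January 23, 2014 and counting 25 business days lands on February 28, 2014.
Since February 28, 2014 is a Friday and not a holiday, the date is unchanged.
Applying the 20-business-day extension: 20 business days after February 28, 2014 is March 28, 2014.
March 28, 2014 (Friday) is already a business day.
Applying the 10-business-day extension: 10 business days after March 28, 2014 is April 11, 2014.
Since April 11, 2014 is a Friday and not a holiday, the date is unchanged.
Final deadline: April 11, 2014.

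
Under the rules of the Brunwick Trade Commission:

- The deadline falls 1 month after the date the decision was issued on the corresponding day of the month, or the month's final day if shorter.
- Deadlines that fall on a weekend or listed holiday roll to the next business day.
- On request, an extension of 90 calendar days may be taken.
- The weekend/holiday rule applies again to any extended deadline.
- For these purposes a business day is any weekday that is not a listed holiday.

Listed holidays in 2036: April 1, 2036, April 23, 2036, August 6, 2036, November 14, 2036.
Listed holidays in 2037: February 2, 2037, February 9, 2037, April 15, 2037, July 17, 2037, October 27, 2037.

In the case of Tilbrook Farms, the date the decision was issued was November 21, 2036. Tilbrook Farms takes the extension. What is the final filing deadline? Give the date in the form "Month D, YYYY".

1 month after November 21, 2036, on the same day of the month, is December 21, 2036.
Because December 21, 2036 is a Sunday, the deadline becomes December 22, 2036 (Monday).
With the 90-day extension, December 22, 2036 becomes March 22, 2037.
March 22, 2037 is a Sunday; the next business day is March 23, 2037 (Monday).
Final deadline: March 23, 2037.

March 23, 2037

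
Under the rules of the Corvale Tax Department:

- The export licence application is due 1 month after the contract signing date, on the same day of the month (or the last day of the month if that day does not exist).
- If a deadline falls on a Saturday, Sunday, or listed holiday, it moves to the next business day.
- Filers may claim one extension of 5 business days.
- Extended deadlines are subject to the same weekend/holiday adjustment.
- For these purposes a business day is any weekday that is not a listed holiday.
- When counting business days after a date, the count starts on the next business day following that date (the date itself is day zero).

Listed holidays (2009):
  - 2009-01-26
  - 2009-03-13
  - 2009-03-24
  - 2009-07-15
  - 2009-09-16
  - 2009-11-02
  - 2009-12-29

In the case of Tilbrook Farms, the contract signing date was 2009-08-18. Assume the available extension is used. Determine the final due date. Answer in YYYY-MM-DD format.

2009-09-25

1 month after 2009-08-18, on the same day of the month, is 2009-09-18.
2009-09-18 is a Friday and not a listed holiday, so it stands.
The 5-business-day extension runs from 2009-09-18 to 2009-09-25.
2009-09-25 is a Friday and not a listed holiday, so it stands.
Deadline: 2009-09-25.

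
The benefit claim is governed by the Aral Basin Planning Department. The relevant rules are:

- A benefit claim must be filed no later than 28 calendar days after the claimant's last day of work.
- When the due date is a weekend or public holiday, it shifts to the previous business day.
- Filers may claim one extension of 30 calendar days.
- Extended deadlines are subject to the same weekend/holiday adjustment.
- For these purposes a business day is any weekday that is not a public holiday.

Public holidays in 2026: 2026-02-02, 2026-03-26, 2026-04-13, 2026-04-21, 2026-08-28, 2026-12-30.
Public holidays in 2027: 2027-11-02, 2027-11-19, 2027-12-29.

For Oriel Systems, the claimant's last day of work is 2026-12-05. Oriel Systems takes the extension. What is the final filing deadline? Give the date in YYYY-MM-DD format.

From 2026-12-05, 28 calendar days later is 2027-01-02.
2027-01-02 is a Saturday; the preceding business day is 2027-01-01 (Friday).
With the 30-day extension, 2027-01-01 becomes 2027-01-31.
2027-01-31 is a Sunday; the preceding business day is 2027-01-29 (Friday).
Deadline: 2027-01-29.

2027-01-29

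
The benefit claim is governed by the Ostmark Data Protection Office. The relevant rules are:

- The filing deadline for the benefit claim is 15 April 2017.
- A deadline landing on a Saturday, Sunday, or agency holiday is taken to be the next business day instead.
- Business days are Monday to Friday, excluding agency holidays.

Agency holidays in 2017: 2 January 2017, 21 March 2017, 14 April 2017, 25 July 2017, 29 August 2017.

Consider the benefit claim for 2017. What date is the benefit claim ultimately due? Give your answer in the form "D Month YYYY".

Start from the fixed due date, 15 April 2017.
15 April 2017 falls on a Saturday. Rolling to the next business day gives 17 April 2017, a Monday.
Final deadline: 17 April 2017.

17 April 2017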